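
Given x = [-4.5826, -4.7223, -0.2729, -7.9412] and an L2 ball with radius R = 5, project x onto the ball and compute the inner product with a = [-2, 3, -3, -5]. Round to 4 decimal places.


Step 1: Compute ||x|| (intermediates to 6 decimals).
||x|| = sqrt((-4.5826)^2 + (-4.7223)^2 + (-0.2729)^2 + (-7.9412)^2) = 10.316854
Step 2: Project.
Since ||x|| > R, scale = R/||x|| = 5/10.316854 = 0.484644, proj(x) = scale * x
proj(x) = [-2.22093, -2.288634, -0.132259, -3.848655]
Step 3: Dot product.
a^T * proj(x) = -2*(-2.22093) + 3*(-2.288634) - 3*(-0.132259) - 5*(-3.848655) = 17.216


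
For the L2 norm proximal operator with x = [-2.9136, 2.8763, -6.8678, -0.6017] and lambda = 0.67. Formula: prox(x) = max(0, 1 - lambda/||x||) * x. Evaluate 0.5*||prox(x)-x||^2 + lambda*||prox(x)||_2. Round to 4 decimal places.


Step 1: Compute ||x||.
||x|| = 8.0182
Step 2: Compute scaling factor.
scale = max(0, 1 - 0.67/8.0182) = 0.9164
Step 3: prox(x) = [-2.6701, 2.636, -6.2939, -0.5514]
||prox(x)|| = 7.3482
Step 4: Proximal objective.
0.5*||prox-x||^2 = 0.2245
lambda*||prox|| = 4.9233
Total = 5.1477


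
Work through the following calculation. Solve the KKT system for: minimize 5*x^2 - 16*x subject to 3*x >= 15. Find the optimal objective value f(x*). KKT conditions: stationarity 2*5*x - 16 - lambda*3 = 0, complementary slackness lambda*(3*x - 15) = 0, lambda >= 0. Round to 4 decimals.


Step 1: Try lambda = 0 (constraint inactive).
x_unc = 16/(2*5) = 1.6
Check: 3*1.6 = 4.8 < 15 -- violated!
Step 2: Constraint must be active: 3*x = 15
x* = 15/3 = 5.0
lambda = (2*5*5.0 - 16)/3 = 11.3333
Step 3: Compute optimal value.
f(x*) = 5*5.0^2 - 16*5.0 = 45.0


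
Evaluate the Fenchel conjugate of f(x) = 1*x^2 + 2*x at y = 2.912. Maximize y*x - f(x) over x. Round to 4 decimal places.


f*(y) = sup_x {y*x - a*x^2 - b*x} = sup_x {(y-b)*x - a*x^2}
FOC: (y - b) - 2a*x = 0 => x* = (y - b)/(2a)
x* = (2.912 - 2)/(2*1) = 0.456
f*(2.912) = (y-b)^2/(4a) = (2.912 - 2)^2/(4*1)
= 0.8317/4 = 0.2079


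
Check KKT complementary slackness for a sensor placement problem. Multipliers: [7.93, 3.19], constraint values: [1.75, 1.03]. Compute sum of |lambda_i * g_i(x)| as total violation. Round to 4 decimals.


KKT complementary slackness check:
lambda_1 * g_1 = 7.93 * 1.75 = 13.8775
lambda_2 * g_2 = 3.19 * 1.03 = 3.2857
Total violation = 13.8775 + 3.2857 = 17.1632


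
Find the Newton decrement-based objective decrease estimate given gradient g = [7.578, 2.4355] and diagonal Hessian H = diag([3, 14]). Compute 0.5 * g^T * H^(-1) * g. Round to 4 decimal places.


Step 1: H is diagonal, so H^(-1) * g = [2.526, 0.174].
Step 2: g^T H^(-1) g = sum_i g_i^2 / H_ii
  = (7.578)^2/3 + (2.4355)^2/14
  = 19.142 + 0.4237 = 19.5657
Step 3: Objective decrease = 0.5 * g^T H^(-1) g = 9.7829


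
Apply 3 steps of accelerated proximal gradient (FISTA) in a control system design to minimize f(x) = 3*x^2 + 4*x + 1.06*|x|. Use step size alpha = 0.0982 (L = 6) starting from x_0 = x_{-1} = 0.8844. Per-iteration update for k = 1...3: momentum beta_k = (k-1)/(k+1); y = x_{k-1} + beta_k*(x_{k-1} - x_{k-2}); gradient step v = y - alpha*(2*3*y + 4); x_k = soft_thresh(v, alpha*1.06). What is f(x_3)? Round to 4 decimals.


FISTA on f(x) = 3*x^2 + 4*x + 1.06*|x|
L = 6, alpha = 0.0982
Iteration 1: beta = 0.0, y = 0.8844 + 0.0*(0.8844 - 0.8844) = 0.8844
  grad(y) = 9.3064, v = y - alpha*grad = -0.0295
  prox(v) = soft_thresh(-0.0295, 0.1041) = 0.0
Iteration 2: beta = 0.3333, y = 0.0 + 0.3333*(0.0 - 0.8844) = -0.2948
  grad(y) = 2.2312, v = y - alpha*grad = -0.5139
  prox(v) = soft_thresh(-0.5139, 0.1041) = -0.4098
Iteration 3: beta = 0.5, y = -0.4098 + 0.5*(-0.4098 - 0.0) = -0.6147
  grad(y) = 0.3117, v = y - alpha*grad = -0.6453
  prox(v) = soft_thresh(-0.6453, 0.1041) = -0.5412
f(x_3) = 3*(-0.5412)^2 + 4*(-0.5412) + 1.06*|-0.5412| = -0.7124


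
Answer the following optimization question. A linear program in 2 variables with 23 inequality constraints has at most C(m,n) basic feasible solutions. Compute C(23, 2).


Each vertex corresponds to some choice of n active constraints out of m, so the number of vertices is at most C(m, n) = m! / (n!(m-n)!).
m = 23, n = 2
Numerator: 23 * 22
Denominator: 2! = 2
C(23, 2) = 253


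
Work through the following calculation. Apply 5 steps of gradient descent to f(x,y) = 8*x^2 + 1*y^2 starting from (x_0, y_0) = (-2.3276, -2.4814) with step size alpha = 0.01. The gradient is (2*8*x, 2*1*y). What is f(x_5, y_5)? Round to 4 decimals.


Gradient descent on f(x,y) = 8*x^2 + 1*y^2.
Starting point: (-2.3276, -2.4814), alpha = 0.01
Step 1: grad_x = 2*8*-2.3276 = -37.2416, grad_y = 2*1*-2.4814 = -4.9628
  x_1 = -2.3276 - 0.01*-37.2416 = -1.9552
  y_1 = -2.4814 - 0.01*-4.9628 = -2.4318
Step 2: grad_x = 2*8*-1.9552 = -31.2829, grad_y = 2*1*-2.4318 = -4.8635
  x_2 = -1.9552 - 0.01*-31.2829 = -1.6424
  y_2 = -2.4318 - 0.01*-4.8635 = -2.3831
Step 3: grad_x = 2*8*-1.6424 = -26.2777, grad_y = 2*1*-2.3831 = -4.7663
  x_3 = -1.6424 - 0.01*-26.2777 = -1.3796
  y_3 = -2.3831 - 0.01*-4.7663 = -2.3355
Step 4: grad_x = 2*8*-1.3796 = -22.0732, grad_y = 2*1*-2.3355 = -4.6709
  x_4 = -1.3796 - 0.01*-22.0732 = -1.1588
  y_4 = -2.3355 - 0.01*-4.6709 = -2.2888
Step 5: grad_x = 2*8*-1.1588 = -18.5415, grad_y = 2*1*-2.2888 = -4.5775
  x_5 = -1.1588 - 0.01*-18.5415 = -0.9734
  y_5 = -2.2888 - 0.01*-4.5775 = -2.243
f(-0.9734, -2.243) = 8*(-0.9734)^2 + 1*(-2.243)^2 = 12.6115


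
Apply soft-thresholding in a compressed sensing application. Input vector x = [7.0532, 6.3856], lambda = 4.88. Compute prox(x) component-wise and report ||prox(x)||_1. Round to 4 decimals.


Soft-thresholding with lambda = 4.88:
prox(7.0532) = sign(7.0532)*max(|7.0532| - 4.88, 0) = 2.1732
prox(6.3856) = sign(6.3856)*max(|6.3856| - 4.88, 0) = 1.5056
prox(x) = [2.1732, 1.5056]
||prox(x)||_1 = 2.1732 + 1.5056 = 3.6788


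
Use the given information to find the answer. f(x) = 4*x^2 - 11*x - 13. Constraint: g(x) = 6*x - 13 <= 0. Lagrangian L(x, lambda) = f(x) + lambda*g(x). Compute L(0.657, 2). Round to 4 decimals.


Step 1: Evaluate f(x).
f(0.657) = 4*0.657^2 - 11*0.657 - 13 = -18.5004
Step 2: Evaluate g(x).
g(0.657) = 6*0.657 - 13 = -9.058
Step 3: Compute Lagrangian.
L = -18.5004 + 2*-9.058 = -36.6164


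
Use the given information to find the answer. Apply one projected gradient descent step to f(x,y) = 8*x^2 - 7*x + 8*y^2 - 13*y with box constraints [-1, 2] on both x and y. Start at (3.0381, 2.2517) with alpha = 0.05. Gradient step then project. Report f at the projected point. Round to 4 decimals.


Step 1: Compute gradient at (3.0381, 2.2517).
grad_x = 2*8*3.0381 - 7 = 41.6096
grad_y = 2*8*2.2517 - 13 = 23.0272
Step 2: Gradient step.
x_raw = 3.0381 - 0.05*41.6096 = 0.9576
y_raw = 2.2517 - 0.05*23.0272 = 1.1003
Step 3: Project onto [-1, 2].
x_proj = clip(0.9576) = 0.9576
y_proj = clip(1.1003) = 1.1003
Step 4: Evaluate f.
f(0.9576, 1.1003) = -3.9855


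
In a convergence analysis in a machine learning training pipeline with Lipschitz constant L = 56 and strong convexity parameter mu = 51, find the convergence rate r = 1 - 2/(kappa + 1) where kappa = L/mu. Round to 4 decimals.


Step 1: Compute the condition number.
kappa = L/mu = 56/51 = 1.098
Step 2: Compute the convergence rate.
r = 1 - 2/(kappa + 1) = 1 - 2*mu/(L + mu) = (L - mu)/(L + mu) = 5/107 = 0.0467


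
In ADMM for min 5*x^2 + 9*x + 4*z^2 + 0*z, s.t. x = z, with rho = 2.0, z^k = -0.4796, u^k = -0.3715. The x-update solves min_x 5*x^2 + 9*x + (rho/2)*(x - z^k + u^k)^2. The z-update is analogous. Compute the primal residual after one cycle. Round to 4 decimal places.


ADMM iteration with rho = 2.0, z^k = -0.4796, u^k = -0.3715
Step 1: x-update.
Minimize 5*x^2 + 9*x + (2.0/2)*(x + 0.4796 - 0.3715)^2
FOC: (2*5 + 2.0)*x = -9 + 2.0*(-0.4796 + 0.3715)
x^{k+1} = -0.768
Step 2: z-update.
Minimize 4*z^2 + 0*z + (2.0/2)*(-0.768 - z - 0.3715)^2
FOC: (2*4 + 2.0)*z = 0 + 2.0*(-0.768 - 0.3715)
z^{k+1} = -0.2279
Step 3: u-update.
u^{k+1} = -0.3715 - 0.768 + 0.2279 = -0.9116
Step 4: Primal residual = |-0.768 + 0.2279| = 0.5401


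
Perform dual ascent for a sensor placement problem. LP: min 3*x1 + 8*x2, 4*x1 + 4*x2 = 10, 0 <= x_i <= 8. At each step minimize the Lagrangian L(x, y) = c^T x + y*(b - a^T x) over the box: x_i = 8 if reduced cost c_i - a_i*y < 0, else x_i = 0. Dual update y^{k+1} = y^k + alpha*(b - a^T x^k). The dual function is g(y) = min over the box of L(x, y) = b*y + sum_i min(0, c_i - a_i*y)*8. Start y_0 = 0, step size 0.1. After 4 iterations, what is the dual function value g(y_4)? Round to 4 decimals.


Dual ascent for LP: min 3*x1 + 8*x2, 4*x1 + 4*x2 = 10, 0 <= x_i <= 8
Step 1: y^k = 0.0, reduced costs: (3.0, 8.0)
  x^k = (0.0, 0.0), subgradient = b - a^T x = 10.0
  y^{k+1} = 0.0 + 0.1*10.0 = 1.0
Step 2: y^k = 1.0, reduced costs: (-1.0, 4.0)
  x^k = (8.0, 0.0), subgradient = b - a^T x = -22.0
  y^{k+1} = 1.0 + 0.1*-22.0 = -1.2
Step 3: y^k = -1.2, reduced costs: (7.8, 12.8)
  x^k = (0.0, 0.0), subgradient = b - a^T x = 10.0
  y^{k+1} = -1.2 + 0.1*10.0 = -0.2
Step 4: y^k = -0.2, reduced costs: (3.8, 8.8)
  x^k = (0.0, 0.0), subgradient = b - a^T x = 10.0
  y^{k+1} = -0.2 + 0.1*10.0 = 0.8
Dual objective at y_4 = 0.8: reduced costs (-0.2, 4.8), box minimizer x = (8.0, 0.0)
g(y_4) = b*y + (c1 - a1*y)*x1 + (c2 - a2*y)*x2 = 10*0.8 + (-0.2)*8.0 + 4.8*0.0 = 8.0 - 1.6 + 0.0 = 6.4


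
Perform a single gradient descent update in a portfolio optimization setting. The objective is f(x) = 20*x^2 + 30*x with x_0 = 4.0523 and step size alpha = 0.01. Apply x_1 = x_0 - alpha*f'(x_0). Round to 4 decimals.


We compute the gradient at x_0 and apply the update.
f'(x) = 40*x + 30
f'(4.0523) = 40*4.0523 + 30 = 192.092
x_1 = 4.0523 - 0.01*192.092 = 2.1314


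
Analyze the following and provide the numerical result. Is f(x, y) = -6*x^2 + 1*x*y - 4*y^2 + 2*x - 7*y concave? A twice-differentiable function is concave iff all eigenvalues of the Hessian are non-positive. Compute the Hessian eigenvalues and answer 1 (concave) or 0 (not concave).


The Hessian of f(x,y) = -6*x^2 + 1*x*y - 4*y^2 + 2*x - 7*y is:
H = [[-12, 1], [1, -8]]
Trace = -12 - 8 = -20
Determinant = -12*-8 - (1)^2 = 95
Discriminant = (-20)^2 - 4*95 = 20.0
Eigenvalues: lambda_1 = -12.2361, lambda_2 = -7.7639
The function is concave.

1


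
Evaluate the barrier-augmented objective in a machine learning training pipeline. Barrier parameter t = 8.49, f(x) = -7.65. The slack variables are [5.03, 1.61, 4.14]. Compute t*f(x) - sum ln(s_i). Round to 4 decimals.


Step 1: Compute log-barrier.
ln values: [1.6154, 0.4762, 1.4207]
phi = -(1.6154 + 0.4762 + 1.4207) = -3.5123
Step 2: Compute augmented objective.
t*f(x) = 8.49*-7.65 = -64.9485
Total = -64.9485 - 3.5123 = -68.4608


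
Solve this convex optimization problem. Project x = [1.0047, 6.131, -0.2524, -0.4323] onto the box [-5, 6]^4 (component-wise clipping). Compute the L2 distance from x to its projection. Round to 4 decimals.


Project each component onto [-5, 6].
clip(1.0047) = 1.0047, clip(6.131) = 6.0, clip(-0.2524) = -0.2524, clip(-0.4323) = -0.4323
Projection = [1.0047, 6.0, -0.2524, -0.4323]
Squared diffs: [0.0, 0.0172, 0.0, 0.0]
Distance = sqrt(0.0172) = 0.131


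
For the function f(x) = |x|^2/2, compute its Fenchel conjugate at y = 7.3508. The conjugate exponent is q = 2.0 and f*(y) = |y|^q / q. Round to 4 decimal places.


The conjugate exponent q satisfies 1/p + 1/q = 1.
p = 2, so q = 2/(2 - 1) = 2.0
|y|^q = 7.3508^2.0 = 54.0343
f*(7.3508) = 54.0343 / 2.0 = 27.0171


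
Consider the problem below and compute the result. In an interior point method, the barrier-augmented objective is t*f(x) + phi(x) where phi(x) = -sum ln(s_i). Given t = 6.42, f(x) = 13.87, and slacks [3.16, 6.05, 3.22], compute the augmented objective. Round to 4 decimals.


Step 1: Compute log-barrier.
ln values: [1.1506, 1.8001, 1.1694]
phi = -(1.1506 + 1.8001 + 1.1694) = -4.12
Step 2: Compute augmented objective.
t*f(x) = 6.42*13.87 = 89.0454
Total = 89.0454 - 4.12 = 84.9254


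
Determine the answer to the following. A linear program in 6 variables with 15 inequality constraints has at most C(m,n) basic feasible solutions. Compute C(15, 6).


Each vertex corresponds to some choice of n active constraints out of m, so the number of vertices is at most C(m, n) = m! / (n!(m-n)!).
m = 15, n = 6
Numerator: 15 * 14 * 13 * 12 * 11 * 10
Denominator: 6! = 720
C(15, 6) = 5005


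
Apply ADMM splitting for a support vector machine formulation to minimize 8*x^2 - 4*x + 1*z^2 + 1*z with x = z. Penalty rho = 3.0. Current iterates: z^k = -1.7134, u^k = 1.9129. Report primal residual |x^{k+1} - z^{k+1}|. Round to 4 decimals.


ADMM iteration with rho = 3.0, z^k = -1.7134, u^k = 1.9129
Step 1: x-update.
Minimize 8*x^2 - 4*x + (3.0/2)*(x + 1.7134 + 1.9129)^2
FOC: (2*8 + 3.0)*x = 4 + 3.0*(-1.7134 - 1.9129)
x^{k+1} = -0.362
Step 2: z-update.
Minimize 1*z^2 + 1*z + (3.0/2)*(-0.362 - z + 1.9129)^2
FOC: (2*1 + 3.0)*z = -1 + 3.0*(-0.362 + 1.9129)
z^{k+1} = 0.7305
Step 3: u-update.
u^{k+1} = 1.9129 - 0.362 - 0.7305 = 0.8203
Step 4: Primal residual = |-0.362 - 0.7305| = 1.0926


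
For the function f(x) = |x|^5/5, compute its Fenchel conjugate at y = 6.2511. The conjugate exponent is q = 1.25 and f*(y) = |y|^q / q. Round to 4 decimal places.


The conjugate exponent q satisfies 1/p + 1/q = 1.
p = 5, so q = 5/(5 - 1) = 1.25
|y|^q = 6.2511^1.25 = 9.8843
f*(6.2511) = 9.8843 / 1.25 = 7.9074


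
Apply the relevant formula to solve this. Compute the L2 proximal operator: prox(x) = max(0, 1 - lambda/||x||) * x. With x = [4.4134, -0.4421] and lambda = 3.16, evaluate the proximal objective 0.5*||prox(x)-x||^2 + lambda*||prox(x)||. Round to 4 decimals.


Step 1: Compute ||x||.
||x|| = 4.4355
Step 2: Compute scaling factor.
scale = max(0, 1 - 3.16/4.4355) = 0.2876
Step 3: prox(x) = [1.2691, -0.1271]
||prox(x)|| = 1.2755
Step 4: Proximal objective.
0.5*||prox-x||^2 = 4.9928
lambda*||prox|| = 4.0306
Total = 9.0233


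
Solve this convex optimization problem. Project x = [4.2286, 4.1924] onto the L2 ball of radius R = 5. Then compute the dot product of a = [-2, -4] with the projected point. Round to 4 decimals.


Step 1: Compute ||x|| (intermediates to 6 decimals).
||x|| = sqrt(4.2286^2 + 4.1924^2) = 5.954601
Step 2: Project.
Since ||x|| > R, scale = R/||x|| = 5/5.954601 = 0.839687, proj(x) = scale * x
proj(x) = [3.5507, 3.520304]
Step 3: Dot product.
a^T * proj(x) = -2*3.5507 - 4*3.520304 = -21.1826


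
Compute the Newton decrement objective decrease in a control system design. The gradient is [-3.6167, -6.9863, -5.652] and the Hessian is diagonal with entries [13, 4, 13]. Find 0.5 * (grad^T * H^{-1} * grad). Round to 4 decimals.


Step 1: H is diagonal, so H^(-1) * g = [-0.2782, -1.7466, -0.4348].
Step 2: g^T H^(-1) g = sum_i g_i^2 / H_ii
  = (-3.6167)^2/13 + (-6.9863)^2/4 + (-5.652)^2/13
  = 1.0062 + 12.2021 + 2.4573 = 15.6656
Step 3: Objective decrease = 0.5 * g^T H^(-1) g = 7.8328


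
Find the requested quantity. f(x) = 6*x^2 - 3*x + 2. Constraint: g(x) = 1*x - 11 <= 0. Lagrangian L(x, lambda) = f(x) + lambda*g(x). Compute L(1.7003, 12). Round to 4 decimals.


Step 1: Evaluate f(x).
f(1.7003) = 6*1.7003^2 - 3*1.7003 + 2 = 14.2452
Step 2: Evaluate g(x).
g(1.7003) = 1*1.7003 - 11 = -9.2997
Step 3: Compute Lagrangian.
L = 14.2452 + 12*-9.2997 = -97.3512


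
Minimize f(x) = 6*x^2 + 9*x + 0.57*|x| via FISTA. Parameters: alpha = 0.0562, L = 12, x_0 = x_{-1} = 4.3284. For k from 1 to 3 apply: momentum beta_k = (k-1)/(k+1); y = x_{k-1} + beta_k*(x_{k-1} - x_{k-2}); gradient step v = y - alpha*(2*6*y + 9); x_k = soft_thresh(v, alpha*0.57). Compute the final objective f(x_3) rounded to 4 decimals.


FISTA on f(x) = 6*x^2 + 9*x + 0.57*|x|
L = 12, alpha = 0.0562
Iteration 1: beta = 0.0, y = 4.3284 + 0.0*(4.3284 - 4.3284) = 4.3284
  grad(y) = 60.9408, v = y - alpha*grad = 0.9035
  prox(v) = soft_thresh(0.9035, 0.032) = 0.8715
Iteration 2: beta = 0.3333, y = 0.8715 + 0.3333*(0.8715 - 4.3284) = -0.2808
  grad(y) = 5.6303, v = y - alpha*grad = -0.5972
  prox(v) = soft_thresh(-0.5972, 0.032) = -0.5652
Iteration 3: beta = 0.5, y = -0.5652 + 0.5*(-0.5652 - 0.8715) = -1.2835
  grad(y) = -6.4025, v = y - alpha*grad = -0.9237
  prox(v) = soft_thresh(-0.9237, 0.032) = -0.8917
f(x_3) = 6*(-0.8917)^2 + 9*(-0.8917) + 0.57*|-0.8917| = -2.7463


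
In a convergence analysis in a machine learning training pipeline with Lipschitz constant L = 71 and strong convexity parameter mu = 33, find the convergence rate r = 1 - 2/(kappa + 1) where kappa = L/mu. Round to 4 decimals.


Step 1: Compute the condition number.
kappa = L/mu = 71/33 = 2.1515
Step 2: Compute the convergence rate.
r = 1 - 2/(kappa + 1) = 1 - 2*mu/(L + mu) = (L - mu)/(L + mu) = 38/104 = 0.3654


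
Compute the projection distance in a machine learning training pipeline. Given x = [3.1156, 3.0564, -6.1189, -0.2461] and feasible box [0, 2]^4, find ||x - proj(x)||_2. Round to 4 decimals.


Project each component onto [0, 2].
clip(3.1156) = 2.0, clip(3.0564) = 2.0, clip(-6.1189) = 0.0, clip(-0.2461) = 0.0
Projection = [2.0, 2.0, 0.0, 0.0]
Squared diffs: [1.2446, 1.116, 37.4409, 0.0606]
Distance = sqrt(39.8621) = 6.3136


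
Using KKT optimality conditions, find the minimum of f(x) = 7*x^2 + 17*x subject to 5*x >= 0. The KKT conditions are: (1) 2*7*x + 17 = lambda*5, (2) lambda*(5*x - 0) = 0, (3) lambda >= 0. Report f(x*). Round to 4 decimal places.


Step 1: Try lambda = 0 (constraint inactive).
x_unc = -17/(2*7) = -1.2143
Check: 5*-1.2143 = -6.0715 < 0 -- violated!
Step 2: Constraint must be active: 5*x = 0
x* = 0/5 = 0.0
lambda = (2*7*0.0 + 17)/5 = 3.4
Step 3: Compute optimal value.
f(x*) = 7*0.0^2 + 17*0.0 = 0.0


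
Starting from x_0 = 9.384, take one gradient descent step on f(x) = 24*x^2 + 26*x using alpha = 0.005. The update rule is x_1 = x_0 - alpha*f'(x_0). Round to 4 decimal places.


We compute the gradient at x_0 and apply the update.
f'(x) = 48*x + 26
f'(9.384) = 48*9.384 + 26 = 476.432
x_1 = 9.384 - 0.005*476.432 = 7.0018


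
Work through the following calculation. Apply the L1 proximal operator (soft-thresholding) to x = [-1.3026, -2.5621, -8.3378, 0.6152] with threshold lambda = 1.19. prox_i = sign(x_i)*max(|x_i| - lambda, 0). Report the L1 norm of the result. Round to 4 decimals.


Soft-thresholding with lambda = 1.19:
prox(-1.3026) = sign(-1.3026)*max(|-1.3026| - 1.19, 0) = -0.1126
prox(-2.5621) = sign(-2.5621)*max(|-2.5621| - 1.19, 0) = -1.3721
prox(-8.3378) = sign(-8.3378)*max(|-8.3378| - 1.19, 0) = -7.1478
prox(0.6152) = sign(0.6152)*max(|0.6152| - 1.19, 0) = 0.0
prox(x) = [-0.1126, -1.3721, -7.1478, 0.0]
||prox(x)||_1 = 0.1126 + 1.3721 + 7.1478 + 0.0 = 8.6325


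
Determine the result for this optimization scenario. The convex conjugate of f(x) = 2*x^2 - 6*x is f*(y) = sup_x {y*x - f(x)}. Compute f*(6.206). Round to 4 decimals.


f*(y) = sup_x {y*x - a*x^2 - b*x} = sup_x {(y-b)*x - a*x^2}
FOC: (y - b) - 2a*x = 0 => x* = (y - b)/(2a)
x* = (6.206 + 6)/(2*2) = 3.0515
f*(6.206) = (y-b)^2/(4a) = (6.206 + 6)^2/(4*2)
= 148.9864/8 = 18.6233


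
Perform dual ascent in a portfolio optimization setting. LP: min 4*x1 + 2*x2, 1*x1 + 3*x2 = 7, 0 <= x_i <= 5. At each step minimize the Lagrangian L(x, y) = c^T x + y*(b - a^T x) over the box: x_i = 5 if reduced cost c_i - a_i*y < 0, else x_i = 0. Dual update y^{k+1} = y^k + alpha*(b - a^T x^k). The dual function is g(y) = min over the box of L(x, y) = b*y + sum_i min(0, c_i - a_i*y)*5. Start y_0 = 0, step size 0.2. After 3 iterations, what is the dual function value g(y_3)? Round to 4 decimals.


Dual ascent for LP: min 4*x1 + 2*x2, 1*x1 + 3*x2 = 7, 0 <= x_i <= 5
Step 1: y^k = 0.0, reduced costs: (4.0, 2.0)
  x^k = (0.0, 0.0), subgradient = b - a^T x = 7.0
  y^{k+1} = 0.0 + 0.2*7.0 = 1.4
Step 2: y^k = 1.4, reduced costs: (2.6, -2.2)
  x^k = (0.0, 5.0), subgradient = b - a^T x = -8.0
  y^{k+1} = 1.4 + 0.2*-8.0 = -0.2
Step 3: y^k = -0.2, reduced costs: (4.2, 2.6)
  x^k = (0.0, 0.0), subgradient = b - a^T x = 7.0
  y^{k+1} = -0.2 + 0.2*7.0 = 1.2
Dual objective at y_3 = 1.2: reduced costs (2.8, -1.6), box minimizer x = (0.0, 5.0)
g(y_3) = b*y + (c1 - a1*y)*x1 + (c2 - a2*y)*x2 = 7*1.2 + 2.8*0.0 + (-1.6)*5.0 = 8.4 + 0.0 - 8.0 = 0.4


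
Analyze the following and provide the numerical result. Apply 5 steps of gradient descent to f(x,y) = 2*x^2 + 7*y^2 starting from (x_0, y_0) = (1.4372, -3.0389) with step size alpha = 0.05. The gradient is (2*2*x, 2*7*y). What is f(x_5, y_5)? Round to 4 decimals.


Gradient descent on f(x,y) = 2*x^2 + 7*y^2.
Starting point: (1.4372, -3.0389), alpha = 0.05
Step 1: grad_x = 2*2*1.4372 = 5.7488, grad_y = 2*7*-3.0389 = -42.5446
  x_1 = 1.4372 - 0.05*5.7488 = 1.1498
  y_1 = -3.0389 - 0.05*-42.5446 = -0.9117
Step 2: grad_x = 2*2*1.1498 = 4.599, grad_y = 2*7*-0.9117 = -12.7634
  x_2 = 1.1498 - 0.05*4.599 = 0.9198
  y_2 = -0.9117 - 0.05*-12.7634 = -0.2735
Step 3: grad_x = 2*2*0.9198 = 3.6792, grad_y = 2*7*-0.2735 = -3.829
  x_3 = 0.9198 - 0.05*3.6792 = 0.7358
  y_3 = -0.2735 - 0.05*-3.829 = -0.0821
Step 4: grad_x = 2*2*0.7358 = 2.9434, grad_y = 2*7*-0.0821 = -1.1487
  x_4 = 0.7358 - 0.05*2.9434 = 0.5887
  y_4 = -0.0821 - 0.05*-1.1487 = -0.0246
Step 5: grad_x = 2*2*0.5887 = 2.3547, grad_y = 2*7*-0.0246 = -0.3446
  x_5 = 0.5887 - 0.05*2.3547 = 0.4709
  y_5 = -0.0246 - 0.05*-0.3446 = -0.0074
f(0.4709, -0.0074) = 2*0.4709^2 + 7*(-0.0074)^2 = 0.444


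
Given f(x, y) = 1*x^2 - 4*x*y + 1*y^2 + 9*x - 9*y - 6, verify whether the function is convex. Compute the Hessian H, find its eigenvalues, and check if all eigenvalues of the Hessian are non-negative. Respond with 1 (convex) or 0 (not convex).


The Hessian of f(x,y) = 1*x^2 - 4*x*y + 1*y^2 + 9*x - 9*y - 6 is:
H = [[2, -4], [-4, 2]]
Trace = 2 + 2 = 4
Determinant = 2*2 - (-4)^2 = -12
Discriminant = (4)^2 - 4*-12 = 64.0
Eigenvalues: lambda_1 = -2.0, lambda_2 = 6.0
The function is not convex.

0


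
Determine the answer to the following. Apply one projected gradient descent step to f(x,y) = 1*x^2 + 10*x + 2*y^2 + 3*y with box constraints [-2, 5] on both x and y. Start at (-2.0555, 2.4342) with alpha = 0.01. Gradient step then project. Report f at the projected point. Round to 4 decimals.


Step 1: Compute gradient at (-2.0555, 2.4342).
grad_x = 2*1*-2.0555 + 10 = 5.889
grad_y = 2*2*2.4342 + 3 = 12.7368
Step 2: Gradient step.
x_raw = -2.0555 - 0.01*5.889 = -2.1144
y_raw = 2.4342 - 0.01*12.7368 = 2.3068
Step 3: Project onto [-2, 5].
x_proj = clip(-2.1144) = -2.0
y_proj = clip(2.3068) = 2.3068
Step 4: Evaluate f.
f(-2.0, 2.3068) = 1.5634


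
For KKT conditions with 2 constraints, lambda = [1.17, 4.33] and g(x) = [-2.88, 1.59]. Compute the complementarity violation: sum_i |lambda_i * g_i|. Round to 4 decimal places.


KKT complementary slackness check:
lambda_1 * g_1 = 1.17 * -2.88 = -3.3696
lambda_2 * g_2 = 4.33 * 1.59 = 6.8847
Total violation = 3.3696 + 6.8847 = 10.2543


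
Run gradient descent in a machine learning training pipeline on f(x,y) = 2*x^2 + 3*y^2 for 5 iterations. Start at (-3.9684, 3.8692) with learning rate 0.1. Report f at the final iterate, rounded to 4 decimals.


Gradient descent on f(x,y) = 2*x^2 + 3*y^2.
Starting point: (-3.9684, 3.8692), alpha = 0.1
Step 1: grad_x = 2*2*-3.9684 = -15.8736, grad_y = 2*3*3.8692 = 23.2152
  x_1 = -3.9684 - 0.1*-15.8736 = -2.381
  y_1 = 3.8692 - 0.1*23.2152 = 1.5477
Step 2: grad_x = 2*2*-2.381 = -9.5242, grad_y = 2*3*1.5477 = 9.2861
  x_2 = -2.381 - 0.1*-9.5242 = -1.4286
  y_2 = 1.5477 - 0.1*9.2861 = 0.6191
Step 3: grad_x = 2*2*-1.4286 = -5.7145, grad_y = 2*3*0.6191 = 3.7144
  x_3 = -1.4286 - 0.1*-5.7145 = -0.8572
  y_3 = 0.6191 - 0.1*3.7144 = 0.2476
Step 4: grad_x = 2*2*-0.8572 = -3.4287, grad_y = 2*3*0.2476 = 1.4858
  x_4 = -0.8572 - 0.1*-3.4287 = -0.5143
  y_4 = 0.2476 - 0.1*1.4858 = 0.0991
Step 5: grad_x = 2*2*-0.5143 = -2.0572, grad_y = 2*3*0.0991 = 0.5943
  x_5 = -0.5143 - 0.1*-2.0572 = -0.3086
  y_5 = 0.0991 - 0.1*0.5943 = 0.0396
f(-0.3086, 0.0396) = 2*(-0.3086)^2 + 3*0.0396^2 = 0.1952


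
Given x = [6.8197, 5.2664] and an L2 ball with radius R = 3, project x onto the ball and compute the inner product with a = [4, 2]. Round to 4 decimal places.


Step 1: Compute ||x|| (intermediates to 6 decimals).
||x|| = sqrt(6.8197^2 + 5.2664^2) = 8.616454
Step 2: Project.
Since ||x|| > R, scale = R/||x|| = 3/8.616454 = 0.348171, proj(x) = scale * x
proj(x) = [2.374422, 1.833608]
Step 3: Dot product.
a^T * proj(x) = 4*2.374422 + 2*1.833608 = 13.1649


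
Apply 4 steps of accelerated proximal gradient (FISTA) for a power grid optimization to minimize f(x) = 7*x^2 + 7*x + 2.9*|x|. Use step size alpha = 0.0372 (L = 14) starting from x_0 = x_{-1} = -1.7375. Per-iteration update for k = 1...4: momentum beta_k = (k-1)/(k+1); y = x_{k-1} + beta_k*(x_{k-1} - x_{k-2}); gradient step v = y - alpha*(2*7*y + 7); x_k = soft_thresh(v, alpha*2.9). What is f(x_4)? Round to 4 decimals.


FISTA on f(x) = 7*x^2 + 7*x + 2.9*|x|
L = 14, alpha = 0.0372
Iteration 1: beta = 0.0, y = -1.7375 + 0.0*(-1.7375 + 1.7375) = -1.7375
  grad(y) = -17.325, v = y - alpha*grad = -1.093
  prox(v) = soft_thresh(-1.093, 0.1079) = -0.9851
Iteration 2: beta = 0.3333, y = -0.9851 + 0.3333*(-0.9851 + 1.7375) = -0.7343
  grad(y) = -3.2808, v = y - alpha*grad = -0.6123
  prox(v) = soft_thresh(-0.6123, 0.1079) = -0.5044
Iteration 3: beta = 0.5, y = -0.5044 + 0.5*(-0.5044 + 0.9851) = -0.2641
  grad(y) = 3.3032, v = y - alpha*grad = -0.3869
  prox(v) = soft_thresh(-0.3869, 0.1079) = -0.2791
Iteration 4: beta = 0.6, y = -0.2791 + 0.6*(-0.2791 + 0.5044) = -0.1438
  grad(y) = 4.9862, v = y - alpha*grad = -0.3293
  prox(v) = soft_thresh(-0.3293, 0.1079) = -0.2214
f(x_4) = 7*(-0.2214)^2 + 7*(-0.2214) + 2.9*|-0.2214| = -0.5647


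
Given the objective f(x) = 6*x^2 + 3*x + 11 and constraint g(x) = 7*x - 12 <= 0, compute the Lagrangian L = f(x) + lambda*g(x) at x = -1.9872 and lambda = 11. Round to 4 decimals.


Step 1: Evaluate f(x).
f(-1.9872) = 6*(-1.9872)^2 + 3*(-1.9872) + 11 = 28.7322
Step 2: Evaluate g(x).
g(-1.9872) = 7*-1.9872 - 12 = -25.9104
Step 3: Compute Lagrangian.
L = 28.7322 + 11*-25.9104 = -256.2822


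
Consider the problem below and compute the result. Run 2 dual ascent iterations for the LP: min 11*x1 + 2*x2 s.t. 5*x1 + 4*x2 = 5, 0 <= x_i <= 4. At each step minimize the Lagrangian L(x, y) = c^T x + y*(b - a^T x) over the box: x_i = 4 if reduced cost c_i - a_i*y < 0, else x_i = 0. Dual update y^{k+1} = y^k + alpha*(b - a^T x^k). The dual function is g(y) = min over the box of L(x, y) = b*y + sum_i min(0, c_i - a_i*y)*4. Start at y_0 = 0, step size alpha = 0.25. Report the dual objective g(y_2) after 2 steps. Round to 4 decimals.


Dual ascent for LP: min 11*x1 + 2*x2, 5*x1 + 4*x2 = 5, 0 <= x_i <= 4
Step 1: y^k = 0.0, reduced costs: (11.0, 2.0)
  x^k = (0.0, 0.0), subgradient = b - a^T x = 5.0
  y^{k+1} = 0.0 + 0.25*5.0 = 1.25
Step 2: y^k = 1.25, reduced costs: (4.75, -3.0)
  x^k = (0.0, 4.0), subgradient = b - a^T x = -11.0
  y^{k+1} = 1.25 + 0.25*-11.0 = -1.5
Dual objective at y_2 = -1.5: reduced costs (18.5, 8.0), box minimizer x = (0.0, 0.0)
g(y_2) = b*y + (c1 - a1*y)*x1 + (c2 - a2*y)*x2 = 5*(-1.5) + 18.5*0.0 + 8.0*0.0 = -7.5 + 0.0 + 0.0 = -7.5


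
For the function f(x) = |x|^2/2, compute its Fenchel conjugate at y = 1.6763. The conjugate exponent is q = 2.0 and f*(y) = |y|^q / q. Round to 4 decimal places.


The conjugate exponent q satisfies 1/p + 1/q = 1.
p = 2, so q = 2/(2 - 1) = 2.0
|y|^q = 1.6763^2.0 = 2.81
f*(1.6763) = 2.81 / 2.0 = 1.405


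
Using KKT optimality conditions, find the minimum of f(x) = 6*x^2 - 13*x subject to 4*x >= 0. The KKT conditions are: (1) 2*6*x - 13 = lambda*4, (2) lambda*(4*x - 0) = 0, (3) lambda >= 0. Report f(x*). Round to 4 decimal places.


Step 1: Try lambda = 0 (constraint inactive).
Stationarity: 2*6*x - 13 = 0
x* = 13/(2*6) = 13/12 = 1.0833 (rounded; the exact value 13/12 is used below)
Check constraint: 4*1.0833 = 4.3332 >= 0 -- satisfied.
Step 2: Compute optimal value.
f(x*) = 6*(13/12)^2 - 13*(13/12) = -7.0417


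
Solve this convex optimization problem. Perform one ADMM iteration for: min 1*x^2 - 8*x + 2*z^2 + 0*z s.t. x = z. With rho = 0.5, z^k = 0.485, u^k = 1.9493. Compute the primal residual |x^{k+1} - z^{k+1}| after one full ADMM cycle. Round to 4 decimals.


ADMM iteration with rho = 0.5, z^k = 0.485, u^k = 1.9493
Step 1: x-update.
Minimize 1*x^2 - 8*x + (0.5/2)*(x - 0.485 + 1.9493)^2
FOC: (2*1 + 0.5)*x = 8 + 0.5*(0.485 - 1.9493)
x^{k+1} = 2.9071
Step 2: z-update.
Minimize 2*z^2 + 0*z + (0.5/2)*(2.9071 - z + 1.9493)^2
FOC: (2*2 + 0.5)*z = 0 + 0.5*(2.9071 + 1.9493)
z^{k+1} = 0.5396
Step 3: u-update.
u^{k+1} = 1.9493 + 2.9071 - 0.5396 = 4.3168
Step 4: Primal residual = |2.9071 - 0.5396| = 2.3675


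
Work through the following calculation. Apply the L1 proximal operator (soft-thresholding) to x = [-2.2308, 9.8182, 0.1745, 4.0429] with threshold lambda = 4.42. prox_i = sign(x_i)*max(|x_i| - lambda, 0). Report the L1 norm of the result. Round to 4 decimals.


Soft-thresholding with lambda = 4.42:
prox(-2.2308) = sign(-2.2308)*max(|-2.2308| - 4.42, 0) = 0.0
prox(9.8182) = sign(9.8182)*max(|9.8182| - 4.42, 0) = 5.3982
prox(0.1745) = sign(0.1745)*max(|0.1745| - 4.42, 0) = 0.0
prox(4.0429) = sign(4.0429)*max(|4.0429| - 4.42, 0) = 0.0
prox(x) = [0.0, 5.3982, 0.0, 0.0]
||prox(x)||_1 = 0.0 + 5.3982 + 0.0 + 0.0 = 5.3982


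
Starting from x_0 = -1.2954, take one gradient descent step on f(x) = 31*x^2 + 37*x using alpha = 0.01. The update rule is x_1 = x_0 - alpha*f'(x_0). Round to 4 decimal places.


We compute the gradient at x_0 and apply the update.
f'(x) = 62*x + 37
f'(-1.2954) = 62*-1.2954 + 37 = -43.3148
x_1 = -1.2954 - 0.01*-43.3148 = -0.8623


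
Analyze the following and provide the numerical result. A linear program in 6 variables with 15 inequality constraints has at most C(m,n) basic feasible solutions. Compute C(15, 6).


Each vertex corresponds to some choice of n active constraints out of m, so the number of vertices is at most C(m, n) = m! / (n!(m-n)!).
m = 15, n = 6
Numerator: 15 * 14 * 13 * 12 * 11 * 10
Denominator: 6! = 720
C(15, 6) = 5005


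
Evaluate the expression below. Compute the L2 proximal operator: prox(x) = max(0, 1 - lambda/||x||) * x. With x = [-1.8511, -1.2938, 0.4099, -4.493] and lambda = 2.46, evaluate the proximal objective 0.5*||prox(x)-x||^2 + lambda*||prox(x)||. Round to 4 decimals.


Step 1: Compute ||x||.
||x|| = 5.0454
Step 2: Compute scaling factor.
scale = max(0, 1 - 2.46/5.0454) = 0.5124
Step 3: prox(x) = [-0.9485, -0.663, 0.21, -2.3023]
||prox(x)|| = 2.5854
Step 4: Proximal objective.
0.5*||prox-x||^2 = 3.0258
lambda*||prox|| = 6.3601
Total = 9.3858


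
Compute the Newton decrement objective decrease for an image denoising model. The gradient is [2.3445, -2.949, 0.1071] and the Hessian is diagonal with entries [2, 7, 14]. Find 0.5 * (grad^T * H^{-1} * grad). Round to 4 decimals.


Step 1: H is diagonal, so H^(-1) * g = [1.1723, -0.4213, 0.0077].
Step 2: g^T H^(-1) g = sum_i g_i^2 / H_ii
  = (2.3445)^2/2 + (-2.949)^2/7 + (0.1071)^2/14
  = 2.7483 + 1.2424 + 0.0008 = 3.9915
Step 3: Objective decrease = 0.5 * g^T H^(-1) g = 1.9958


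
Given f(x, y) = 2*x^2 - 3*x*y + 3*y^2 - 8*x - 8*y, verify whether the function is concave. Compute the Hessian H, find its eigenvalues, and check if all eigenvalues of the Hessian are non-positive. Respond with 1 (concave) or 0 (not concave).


The Hessian of f(x,y) = 2*x^2 - 3*x*y + 3*y^2 - 8*x - 8*y is:
H = [[4, -3], [-3, 6]]
Trace = 4 + 6 = 10
Determinant = 4*6 - (-3)^2 = 15
Discriminant = (10)^2 - 4*15 = 40.0
Eigenvalues: lambda_1 = 1.8377, lambda_2 = 8.1623
The function is not concave.

0


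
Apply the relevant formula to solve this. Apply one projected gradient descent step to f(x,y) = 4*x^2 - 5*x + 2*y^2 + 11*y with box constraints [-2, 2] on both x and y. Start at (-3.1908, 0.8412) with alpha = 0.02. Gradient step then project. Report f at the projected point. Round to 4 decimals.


Step 1: Compute gradient at (-3.1908, 0.8412).
grad_x = 2*4*-3.1908 - 5 = -30.5264
grad_y = 2*2*0.8412 + 11 = 14.3648
Step 2: Gradient step.
x_raw = -3.1908 - 0.02*-30.5264 = -2.5803
y_raw = 0.8412 - 0.02*14.3648 = 0.5539
Step 3: Project onto [-2, 2].
x_proj = clip(-2.5803) = -2.0
y_proj = clip(0.5539) = 0.5539
Step 4: Evaluate f.
f(-2.0, 0.5539) = 32.7066


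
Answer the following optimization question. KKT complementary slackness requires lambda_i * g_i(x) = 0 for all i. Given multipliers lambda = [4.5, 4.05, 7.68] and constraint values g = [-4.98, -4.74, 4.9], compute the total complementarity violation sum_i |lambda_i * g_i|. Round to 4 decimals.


KKT complementary slackness check:
lambda_1 * g_1 = 4.5 * -4.98 = -22.41
lambda_2 * g_2 = 4.05 * -4.74 = -19.197
lambda_3 * g_3 = 7.68 * 4.9 = 37.632
Total violation = 22.41 + 19.197 + 37.632 = 79.239


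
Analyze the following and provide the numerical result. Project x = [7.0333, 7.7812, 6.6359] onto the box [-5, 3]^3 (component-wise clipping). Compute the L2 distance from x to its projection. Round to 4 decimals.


Project each component onto [-5, 3].
clip(7.0333) = 3.0, clip(7.7812) = 3.0, clip(6.6359) = 3.0
Projection = [3.0, 3.0, 3.0]
Squared diffs: [16.2675, 22.8599, 13.2198]
Distance = sqrt(52.3472) = 7.2351


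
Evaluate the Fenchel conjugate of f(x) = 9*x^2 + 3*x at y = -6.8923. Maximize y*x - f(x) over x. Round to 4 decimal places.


f*(y) = sup_x {y*x - a*x^2 - b*x} = sup_x {(y-b)*x - a*x^2}
FOC: (y - b) - 2a*x = 0 => x* = (y - b)/(2a)
x* = (-6.8923 - 3)/(2*9) = -0.5496
f*(-6.8923) = (y-b)^2/(4a) = (-6.8923 - 3)^2/(4*9)
= 97.8576/36 = 2.7183


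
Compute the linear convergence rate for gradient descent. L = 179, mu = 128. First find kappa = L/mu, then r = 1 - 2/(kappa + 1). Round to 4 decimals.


Step 1: Compute the condition number.
kappa = L/mu = 179/128 = 1.3984
Step 2: Compute the convergence rate.
r = 1 - 2/(kappa + 1) = 1 - 2*mu/(L + mu) = (L - mu)/(L + mu) = 51/307 = 0.1661


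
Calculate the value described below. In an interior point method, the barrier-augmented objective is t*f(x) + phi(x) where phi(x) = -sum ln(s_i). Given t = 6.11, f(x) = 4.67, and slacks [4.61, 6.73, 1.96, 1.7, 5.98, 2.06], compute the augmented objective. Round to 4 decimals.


Step 1: Compute log-barrier.
ln values: [1.5282, 1.9066, 0.6729, 0.5306, 1.7884, 0.7227]
phi = -(1.5282 + 1.9066 + 0.6729 + 0.5306 + 1.7884 + 0.7227) = -7.1495
Step 2: Compute augmented objective.
t*f(x) = 6.11*4.67 = 28.5337
Total = 28.5337 - 7.1495 = 21.3842


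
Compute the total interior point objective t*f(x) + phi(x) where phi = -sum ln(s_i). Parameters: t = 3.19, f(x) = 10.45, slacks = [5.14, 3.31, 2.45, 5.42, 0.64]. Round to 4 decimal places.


Step 1: Compute log-barrier.
ln values: [1.6371, 1.1969, 0.8961, 1.6901, -0.4463]
phi = -(1.6371 + 1.1969 + 0.8961 + 1.6901 - 0.4463) = -4.9739
Step 2: Compute augmented objective.
t*f(x) = 3.19*10.45 = 33.3355
Total = 33.3355 - 4.9739 = 28.3616


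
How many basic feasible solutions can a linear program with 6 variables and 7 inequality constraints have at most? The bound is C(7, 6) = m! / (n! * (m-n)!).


Each vertex corresponds to some choice of n active constraints out of m, so the number of vertices is at most C(m, n) = m! / (n!(m-n)!).
m = 7, n = 6
Numerator: 7 * 6 * 5 * 4 * 3 * 2
Denominator: 6! = 720
C(7, 6) = 7


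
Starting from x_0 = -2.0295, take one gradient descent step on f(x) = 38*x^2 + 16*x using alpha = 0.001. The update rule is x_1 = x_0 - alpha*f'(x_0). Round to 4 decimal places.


We compute the gradient at x_0 and apply the update.
f'(x) = 76*x + 16
f'(-2.0295) = 76*-2.0295 + 16 = -138.242
x_1 = -2.0295 - 0.001*-138.242 = -1.8913


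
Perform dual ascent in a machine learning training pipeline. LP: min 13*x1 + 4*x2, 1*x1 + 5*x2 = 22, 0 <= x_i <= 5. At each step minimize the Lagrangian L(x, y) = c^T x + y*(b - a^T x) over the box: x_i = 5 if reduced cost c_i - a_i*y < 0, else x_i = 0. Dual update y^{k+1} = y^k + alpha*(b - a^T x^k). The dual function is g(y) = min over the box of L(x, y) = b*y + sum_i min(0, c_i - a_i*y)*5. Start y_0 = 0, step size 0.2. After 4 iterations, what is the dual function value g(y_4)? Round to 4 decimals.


Dual ascent for LP: min 13*x1 + 4*x2, 1*x1 + 5*x2 = 22, 0 <= x_i <= 5
Step 1: y^k = 0.0, reduced costs: (13.0, 4.0)
  x^k = (0.0, 0.0), subgradient = b - a^T x = 22.0
  y^{k+1} = 0.0 + 0.2*22.0 = 4.4
Step 2: y^k = 4.4, reduced costs: (8.6, -18.0)
  x^k = (0.0, 5.0), subgradient = b - a^T x = -3.0
  y^{k+1} = 4.4 + 0.2*-3.0 = 3.8
Step 3: y^k = 3.8, reduced costs: (9.2, -15.0)
  x^k = (0.0, 5.0), subgradient = b - a^T x = -3.0
  y^{k+1} = 3.8 + 0.2*-3.0 = 3.2
Step 4: y^k = 3.2, reduced costs: (9.8, -12.0)
  x^k = (0.0, 5.0), subgradient = b - a^T x = -3.0
  y^{k+1} = 3.2 + 0.2*-3.0 = 2.6
Dual objective at y_4 = 2.6: reduced costs (10.4, -9.0), box minimizer x = (0.0, 5.0)
g(y_4) = b*y + (c1 - a1*y)*x1 + (c2 - a2*y)*x2 = 22*2.6 + 10.4*0.0 + (-9.0)*5.0 = 57.2 + 0.0 - 45.0 = 12.2


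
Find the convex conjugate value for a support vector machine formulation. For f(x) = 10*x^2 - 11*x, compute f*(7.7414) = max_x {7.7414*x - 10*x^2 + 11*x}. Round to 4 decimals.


f*(y) = sup_x {y*x - a*x^2 - b*x} = sup_x {(y-b)*x - a*x^2}
FOC: (y - b) - 2a*x = 0 => x* = (y - b)/(2a)
x* = (7.7414 + 11)/(2*10) = 0.9371
f*(7.7414) = (y-b)^2/(4a) = (7.7414 + 11)^2/(4*10)
= 351.2401/40 = 8.781


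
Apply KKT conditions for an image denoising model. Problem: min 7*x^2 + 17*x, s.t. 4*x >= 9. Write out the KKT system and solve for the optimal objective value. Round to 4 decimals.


Step 1: Try lambda = 0 (constraint inactive).
x_unc = -17/(2*7) = -1.2143
Check: 4*-1.2143 = -4.8572 < 9 -- violated!
Step 2: Constraint must be active: 4*x = 9
x* = 9/4 = 2.25
lambda = (2*7*2.25 + 17)/4 = 12.125
Step 3: Compute optimal value.
f(x*) = 7*2.25^2 + 17*2.25 = 73.6875


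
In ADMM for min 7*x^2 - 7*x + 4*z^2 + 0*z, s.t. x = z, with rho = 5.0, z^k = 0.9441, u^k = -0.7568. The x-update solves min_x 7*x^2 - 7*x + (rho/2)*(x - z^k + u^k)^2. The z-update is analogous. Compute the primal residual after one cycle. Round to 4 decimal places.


ADMM iteration with rho = 5.0, z^k = 0.9441, u^k = -0.7568
Step 1: x-update.
Minimize 7*x^2 - 7*x + (5.0/2)*(x - 0.9441 - 0.7568)^2
FOC: (2*7 + 5.0)*x = 7 + 5.0*(0.9441 + 0.7568)
x^{k+1} = 0.816
Step 2: z-update.
Minimize 4*z^2 + 0*z + (5.0/2)*(0.816 - z - 0.7568)^2
FOC: (2*4 + 5.0)*z = 0 + 5.0*(0.816 - 0.7568)
z^{k+1} = 0.0228
Step 3: u-update.
u^{k+1} = -0.7568 + 0.816 - 0.0228 = 0.0364
Step 4: Primal residual = |0.816 - 0.0228| = 0.7932


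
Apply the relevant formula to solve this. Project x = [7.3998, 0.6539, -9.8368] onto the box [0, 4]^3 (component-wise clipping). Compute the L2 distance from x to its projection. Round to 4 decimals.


Project each component onto [0, 4].
clip(7.3998) = 4.0, clip(0.6539) = 0.6539, clip(-9.8368) = 0.0
Projection = [4.0, 0.6539, 0.0]
Squared diffs: [11.5586, 0.0, 96.7626]
Distance = sqrt(108.3212) = 10.4078


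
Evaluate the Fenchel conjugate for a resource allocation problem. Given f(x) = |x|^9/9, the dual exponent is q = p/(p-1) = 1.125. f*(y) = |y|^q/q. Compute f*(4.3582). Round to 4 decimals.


The conjugate exponent q satisfies 1/p + 1/q = 1.
p = 9, so q = 9/(9 - 1) = 1.125
|y|^q = 4.3582^1.125 = 5.2387
f*(4.3582) = 5.2387 / 1.125 = 4.6566


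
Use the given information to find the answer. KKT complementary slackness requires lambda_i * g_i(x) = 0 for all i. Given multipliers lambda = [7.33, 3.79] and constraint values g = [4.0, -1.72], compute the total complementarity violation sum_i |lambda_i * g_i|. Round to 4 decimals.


KKT complementary slackness check:
lambda_1 * g_1 = 7.33 * 4.0 = 29.32
lambda_2 * g_2 = 3.79 * -1.72 = -6.5188
Total violation = 29.32 + 6.5188 = 35.8388


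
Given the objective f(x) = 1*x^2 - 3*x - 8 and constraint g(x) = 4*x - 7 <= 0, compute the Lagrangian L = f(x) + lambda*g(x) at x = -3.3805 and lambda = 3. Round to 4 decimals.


Step 1: Evaluate f(x).
f(-3.3805) = 1*(-3.3805)^2 - 3*(-3.3805) - 8 = 13.5693
Step 2: Evaluate g(x).
g(-3.3805) = 4*-3.3805 - 7 = -20.522
Step 3: Compute Lagrangian.
L = 13.5693 + 3*-20.522 = -47.9967


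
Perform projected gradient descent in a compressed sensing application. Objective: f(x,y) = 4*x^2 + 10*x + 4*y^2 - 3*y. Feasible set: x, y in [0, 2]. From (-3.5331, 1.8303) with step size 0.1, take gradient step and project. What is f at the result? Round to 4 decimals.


Step 1: Compute gradient at (-3.5331, 1.8303).
grad_x = 2*4*-3.5331 + 10 = -18.2648
grad_y = 2*4*1.8303 - 3 = 11.6424
Step 2: Gradient step.
x_raw = -3.5331 - 0.1*-18.2648 = -1.7066
y_raw = 1.8303 - 0.1*11.6424 = 0.6661
Step 3: Project onto [0, 2].
x_proj = clip(-1.7066) = 0.0
y_proj = clip(0.6661) = 0.6661
Step 4: Evaluate f.
f(0.0, 0.6661) = -0.2236
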